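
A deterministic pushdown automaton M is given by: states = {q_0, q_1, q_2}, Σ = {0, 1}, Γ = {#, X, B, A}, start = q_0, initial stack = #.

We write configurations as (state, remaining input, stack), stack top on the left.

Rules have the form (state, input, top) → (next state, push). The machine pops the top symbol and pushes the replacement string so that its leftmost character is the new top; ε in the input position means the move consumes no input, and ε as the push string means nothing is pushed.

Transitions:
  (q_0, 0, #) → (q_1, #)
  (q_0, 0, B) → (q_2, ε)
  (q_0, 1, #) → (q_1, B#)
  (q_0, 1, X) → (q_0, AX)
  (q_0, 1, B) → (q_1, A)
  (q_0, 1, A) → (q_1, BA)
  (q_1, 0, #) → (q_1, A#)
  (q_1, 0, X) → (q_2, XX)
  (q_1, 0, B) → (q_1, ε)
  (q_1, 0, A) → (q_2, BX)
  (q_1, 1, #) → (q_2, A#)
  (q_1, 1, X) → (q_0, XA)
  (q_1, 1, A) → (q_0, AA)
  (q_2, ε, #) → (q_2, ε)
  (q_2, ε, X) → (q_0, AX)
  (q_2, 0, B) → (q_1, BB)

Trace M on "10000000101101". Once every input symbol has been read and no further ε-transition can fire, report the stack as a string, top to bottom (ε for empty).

AAAXX#

(q_0, 10000000101101, #) ⊢ (q_1, 0000000101101, B#) ⊢ (q_1, 000000101101, #) ⊢ (q_1, 00000101101, A#) ⊢ (q_2, 0000101101, BX#) ⊢ (q_1, 000101101, BBX#) ⊢ (q_1, 00101101, BX#) ⊢ (q_1, 0101101, X#) ⊢ (q_2, 101101, XX#) ⊢ (q_0, 101101, AXX#) ⊢ (q_1, 01101, BAXX#) ⊢ (q_1, 1101, AXX#) ⊢ (q_0, 101, AAXX#) ⊢ (q_1, 01, BAAXX#) ⊢ (q_1, 1, AAXX#) ⊢ (q_0, ε, AAAXX#)
All input consumed in state q_0 with stack AAAXX#.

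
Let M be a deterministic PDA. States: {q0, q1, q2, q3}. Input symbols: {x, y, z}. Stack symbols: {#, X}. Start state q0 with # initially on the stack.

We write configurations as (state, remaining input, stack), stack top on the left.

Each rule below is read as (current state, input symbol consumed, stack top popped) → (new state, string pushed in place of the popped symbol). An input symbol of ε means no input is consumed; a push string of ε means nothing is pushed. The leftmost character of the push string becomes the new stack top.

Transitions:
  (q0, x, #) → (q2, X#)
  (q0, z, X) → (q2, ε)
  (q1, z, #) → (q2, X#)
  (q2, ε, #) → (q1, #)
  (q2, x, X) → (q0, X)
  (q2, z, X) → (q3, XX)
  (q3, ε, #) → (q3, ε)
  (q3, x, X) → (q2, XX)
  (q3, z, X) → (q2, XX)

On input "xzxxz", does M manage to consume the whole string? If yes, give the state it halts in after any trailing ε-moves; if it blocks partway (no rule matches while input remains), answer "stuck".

(q0, xzxxz, #)
  read x, top #: go to q2, push X# → (q2, zxxz, X#)
  read z, top X: go to q3, push XX → (q3, xxz, XX#)
  read x, top X: go to q2, push XX → (q2, xz, XXX#)
  read x, top X: go to q0, push X → (q0, z, XXX#)
  read z, top X: go to q2, push ε → (q2, ε, XX#)
All input consumed; M is in state q2.

q2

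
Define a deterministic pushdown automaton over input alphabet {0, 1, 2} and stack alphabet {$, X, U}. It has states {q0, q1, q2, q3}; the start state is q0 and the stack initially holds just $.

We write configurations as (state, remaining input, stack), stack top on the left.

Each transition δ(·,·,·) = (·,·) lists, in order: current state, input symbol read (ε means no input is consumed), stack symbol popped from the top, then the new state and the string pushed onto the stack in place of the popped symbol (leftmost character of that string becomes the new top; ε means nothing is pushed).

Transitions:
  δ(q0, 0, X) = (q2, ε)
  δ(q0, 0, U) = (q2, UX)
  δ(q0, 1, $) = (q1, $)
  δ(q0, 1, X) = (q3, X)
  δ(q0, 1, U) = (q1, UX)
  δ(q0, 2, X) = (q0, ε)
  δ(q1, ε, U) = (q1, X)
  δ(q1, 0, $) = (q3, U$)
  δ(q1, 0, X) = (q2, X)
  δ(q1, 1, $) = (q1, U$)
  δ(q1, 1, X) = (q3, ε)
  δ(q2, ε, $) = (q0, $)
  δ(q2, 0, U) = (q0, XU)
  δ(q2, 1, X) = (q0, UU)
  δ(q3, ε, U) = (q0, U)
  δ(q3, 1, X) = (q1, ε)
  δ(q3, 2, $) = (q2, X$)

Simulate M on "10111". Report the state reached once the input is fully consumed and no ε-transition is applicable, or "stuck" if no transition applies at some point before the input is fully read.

(q0, 10111, $)
  read 1, top $: go to q1, push $ → (q1, 0111, $)
  read 0, top $: go to q3, push U$ → (q3, 111, U$)
  ε-move, top U: go to q0, push U → (q0, 111, U$)
  read 1, top U: go to q1, push UX → (q1, 11, UX$)
  ε-move, top U: go to q1, push X → (q1, 11, XX$)
  read 1, top X: go to q3, push ε → (q3, 1, X$)
  read 1, top X: go to q1, push ε → (q1, ε, $)
All input consumed; M is in state q1.

q1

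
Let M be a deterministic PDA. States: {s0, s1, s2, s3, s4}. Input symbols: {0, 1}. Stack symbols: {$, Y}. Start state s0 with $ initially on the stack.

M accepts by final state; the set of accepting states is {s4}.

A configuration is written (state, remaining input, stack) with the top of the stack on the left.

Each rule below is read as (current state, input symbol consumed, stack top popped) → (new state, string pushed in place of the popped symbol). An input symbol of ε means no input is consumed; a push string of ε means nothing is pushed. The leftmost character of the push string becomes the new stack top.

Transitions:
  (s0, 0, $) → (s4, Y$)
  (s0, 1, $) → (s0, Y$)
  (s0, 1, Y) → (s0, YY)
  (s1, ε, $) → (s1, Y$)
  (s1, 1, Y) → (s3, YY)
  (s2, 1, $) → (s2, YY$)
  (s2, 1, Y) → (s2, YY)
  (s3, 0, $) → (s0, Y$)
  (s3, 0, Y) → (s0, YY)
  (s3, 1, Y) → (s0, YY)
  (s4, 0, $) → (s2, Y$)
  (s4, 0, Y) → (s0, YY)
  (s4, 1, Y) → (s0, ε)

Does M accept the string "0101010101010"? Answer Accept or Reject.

Accept

(s0, 0101010101010, $) ⊢ (s4, 101010101010, Y$) ⊢ (s0, 01010101010, $) ⊢ (s4, 1010101010, Y$) ⊢ (s0, 010101010, $) ⊢ (s4, 10101010, Y$) ⊢ (s0, 0101010, $) ⊢ (s4, 101010, Y$) ⊢ (s0, 01010, $) ⊢ (s4, 1010, Y$) ⊢ (s0, 010, $) ⊢ (s4, 10, Y$) ⊢ (s0, 0, $) ⊢ (s4, ε, Y$)
All input consumed; state s4 ∈ F.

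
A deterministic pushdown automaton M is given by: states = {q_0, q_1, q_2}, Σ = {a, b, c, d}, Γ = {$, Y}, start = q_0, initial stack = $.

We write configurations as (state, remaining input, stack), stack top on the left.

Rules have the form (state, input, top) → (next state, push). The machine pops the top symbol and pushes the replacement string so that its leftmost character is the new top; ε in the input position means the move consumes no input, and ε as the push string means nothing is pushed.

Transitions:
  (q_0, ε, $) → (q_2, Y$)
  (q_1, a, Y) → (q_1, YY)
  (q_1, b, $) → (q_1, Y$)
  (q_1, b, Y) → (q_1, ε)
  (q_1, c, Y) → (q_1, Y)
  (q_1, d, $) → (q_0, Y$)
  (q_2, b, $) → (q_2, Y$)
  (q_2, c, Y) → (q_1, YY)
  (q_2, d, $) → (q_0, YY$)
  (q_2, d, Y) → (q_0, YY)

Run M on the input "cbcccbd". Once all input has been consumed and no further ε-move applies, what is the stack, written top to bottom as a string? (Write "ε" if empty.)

(q_0, cbcccbd, $)
  ε-move, top $: go to q_2, push Y$ → (q_2, cbcccbd, Y$)
  read c, top Y: go to q_1, push YY → (q_1, bcccbd, YY$)
  read b, top Y: go to q_1, push ε → (q_1, cccbd, Y$)
  read c, top Y: go to q_1, push Y → (q_1, ccbd, Y$)
  read c, top Y: go to q_1, push Y → (q_1, cbd, Y$)
  read c, top Y: go to q_1, push Y → (q_1, bd, Y$)
  read b, top Y: go to q_1, push ε → (q_1, d, $)
  read d, top $: go to q_0, push Y$ → (q_0, ε, Y$)
All input consumed in state q_0 with stack Y$.

Y$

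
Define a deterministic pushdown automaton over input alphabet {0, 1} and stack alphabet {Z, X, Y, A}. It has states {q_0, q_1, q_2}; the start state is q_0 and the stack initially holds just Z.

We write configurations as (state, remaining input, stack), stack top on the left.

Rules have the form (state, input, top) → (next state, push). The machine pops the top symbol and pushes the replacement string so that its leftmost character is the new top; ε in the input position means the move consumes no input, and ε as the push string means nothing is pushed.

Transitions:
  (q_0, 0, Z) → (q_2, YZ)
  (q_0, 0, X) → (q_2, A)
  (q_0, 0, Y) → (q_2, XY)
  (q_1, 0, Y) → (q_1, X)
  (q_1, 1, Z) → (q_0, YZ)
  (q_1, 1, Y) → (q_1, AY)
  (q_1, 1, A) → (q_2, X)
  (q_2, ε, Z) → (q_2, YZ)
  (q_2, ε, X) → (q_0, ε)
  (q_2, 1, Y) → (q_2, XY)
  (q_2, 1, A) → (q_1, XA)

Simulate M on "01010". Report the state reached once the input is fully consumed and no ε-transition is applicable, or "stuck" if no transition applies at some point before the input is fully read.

stuck

(q_0, 01010, Z)
  read 0, top Z: go to q_2, push YZ → (q_2, 1010, YZ)
  read 1, top Y: go to q_2, push XY → (q_2, 010, XYZ)
  ε-move, top X: go to q_0, push ε → (q_0, 010, YZ)
  read 0, top Y: go to q_2, push XY → (q_2, 10, XYZ)
  ε-move, top X: go to q_0, push ε → (q_0, 10, YZ)
No transition for (q_0, 1, top Y); M blocks with input 10 remaining.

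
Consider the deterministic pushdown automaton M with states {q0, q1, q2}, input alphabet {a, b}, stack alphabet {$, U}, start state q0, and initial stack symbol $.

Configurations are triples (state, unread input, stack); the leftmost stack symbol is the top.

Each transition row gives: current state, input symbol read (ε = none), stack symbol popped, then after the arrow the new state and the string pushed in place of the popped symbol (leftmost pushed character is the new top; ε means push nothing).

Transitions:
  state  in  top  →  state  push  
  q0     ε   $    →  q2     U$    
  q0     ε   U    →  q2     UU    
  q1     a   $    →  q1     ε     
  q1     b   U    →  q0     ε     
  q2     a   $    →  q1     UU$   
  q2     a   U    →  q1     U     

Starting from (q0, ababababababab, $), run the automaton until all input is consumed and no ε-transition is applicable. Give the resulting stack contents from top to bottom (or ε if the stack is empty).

U$

(q0, ababababababab, $)
  ε-move, top $: go to q2, push U$ → (q2, ababababababab, U$)
  read a, top U: go to q1, push U → (q1, babababababab, U$)
  read b, top U: go to q0, push ε → (q0, abababababab, $)
  ε-move, top $: go to q2, push U$ → (q2, abababababab, U$)
  read a, top U: go to q1, push U → (q1, bababababab, U$)
  read b, top U: go to q0, push ε → (q0, ababababab, $)
  ε-move, top $: go to q2, push U$ → (q2, ababababab, U$)
  read a, top U: go to q1, push U → (q1, babababab, U$)
  read b, top U: go to q0, push ε → (q0, abababab, $)
  ε-move, top $: go to q2, push U$ → (q2, abababab, U$)
  read a, top U: go to q1, push U → (q1, bababab, U$)
  read b, top U: go to q0, push ε → (q0, ababab, $)
  ε-move, top $: go to q2, push U$ → (q2, ababab, U$)
  read a, top U: go to q1, push U → (q1, babab, U$)
  read b, top U: go to q0, push ε → (q0, abab, $)
  ε-move, top $: go to q2, push U$ → (q2, abab, U$)
  read a, top U: go to q1, push U → (q1, bab, U$)
  read b, top U: go to q0, push ε → (q0, ab, $)
  ε-move, top $: go to q2, push U$ → (q2, ab, U$)
  read a, top U: go to q1, push U → (q1, b, U$)
  read b, top U: go to q0, push ε → (q0, ε, $)
  ε-move, top $: go to q2, push U$ → (q2, ε, U$)
All input consumed in state q2 with stack U$.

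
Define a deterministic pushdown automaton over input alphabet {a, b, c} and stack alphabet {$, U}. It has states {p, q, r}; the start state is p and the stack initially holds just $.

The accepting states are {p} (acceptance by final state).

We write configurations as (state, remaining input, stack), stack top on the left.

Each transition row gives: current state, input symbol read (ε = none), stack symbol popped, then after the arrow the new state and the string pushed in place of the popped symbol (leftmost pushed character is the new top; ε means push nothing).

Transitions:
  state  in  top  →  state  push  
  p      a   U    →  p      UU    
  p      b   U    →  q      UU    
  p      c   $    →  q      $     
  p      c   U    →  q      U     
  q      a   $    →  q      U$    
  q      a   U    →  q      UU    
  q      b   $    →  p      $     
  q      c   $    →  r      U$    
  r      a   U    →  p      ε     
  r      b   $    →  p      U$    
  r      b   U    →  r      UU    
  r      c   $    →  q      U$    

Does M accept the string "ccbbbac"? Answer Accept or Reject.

(p, ccbbbac, $) ⊢ (q, cbbbac, $) ⊢ (r, bbbac, U$) ⊢ (r, bbac, UU$) ⊢ (r, bac, UUU$) ⊢ (r, ac, UUUU$) ⊢ (p, c, UUU$) ⊢ (q, ε, UUU$)
All input consumed; state q ∉ F and no further ε-move applies.

Reject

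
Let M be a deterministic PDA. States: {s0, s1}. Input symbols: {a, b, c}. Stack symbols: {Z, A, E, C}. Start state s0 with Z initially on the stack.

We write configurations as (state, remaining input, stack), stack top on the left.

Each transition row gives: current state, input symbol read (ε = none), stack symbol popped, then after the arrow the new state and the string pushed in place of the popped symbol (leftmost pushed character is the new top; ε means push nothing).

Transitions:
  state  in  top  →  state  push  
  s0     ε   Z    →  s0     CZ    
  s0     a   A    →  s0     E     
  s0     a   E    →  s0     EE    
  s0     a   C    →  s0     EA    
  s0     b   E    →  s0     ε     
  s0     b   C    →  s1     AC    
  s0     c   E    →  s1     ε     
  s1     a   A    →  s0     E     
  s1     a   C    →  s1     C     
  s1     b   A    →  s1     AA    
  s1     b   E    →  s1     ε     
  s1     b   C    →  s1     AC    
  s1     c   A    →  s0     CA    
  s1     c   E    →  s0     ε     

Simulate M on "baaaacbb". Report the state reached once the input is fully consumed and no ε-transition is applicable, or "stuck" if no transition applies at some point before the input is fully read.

(s0, baaaacbb, Z)
  ε-move, top Z: go to s0, push CZ → (s0, baaaacbb, CZ)
  read b, top C: go to s1, push AC → (s1, aaaacbb, ACZ)
  read a, top A: go to s0, push E → (s0, aaacbb, ECZ)
  read a, top E: go to s0, push EE → (s0, aacbb, EECZ)
  read a, top E: go to s0, push EE → (s0, acbb, EEECZ)
  read a, top E: go to s0, push EE → (s0, cbb, EEEECZ)
  read c, top E: go to s1, push ε → (s1, bb, EEECZ)
  read b, top E: go to s1, push ε → (s1, b, EECZ)
  read b, top E: go to s1, push ε → (s1, ε, ECZ)
All input consumed; M is in state s1.

s1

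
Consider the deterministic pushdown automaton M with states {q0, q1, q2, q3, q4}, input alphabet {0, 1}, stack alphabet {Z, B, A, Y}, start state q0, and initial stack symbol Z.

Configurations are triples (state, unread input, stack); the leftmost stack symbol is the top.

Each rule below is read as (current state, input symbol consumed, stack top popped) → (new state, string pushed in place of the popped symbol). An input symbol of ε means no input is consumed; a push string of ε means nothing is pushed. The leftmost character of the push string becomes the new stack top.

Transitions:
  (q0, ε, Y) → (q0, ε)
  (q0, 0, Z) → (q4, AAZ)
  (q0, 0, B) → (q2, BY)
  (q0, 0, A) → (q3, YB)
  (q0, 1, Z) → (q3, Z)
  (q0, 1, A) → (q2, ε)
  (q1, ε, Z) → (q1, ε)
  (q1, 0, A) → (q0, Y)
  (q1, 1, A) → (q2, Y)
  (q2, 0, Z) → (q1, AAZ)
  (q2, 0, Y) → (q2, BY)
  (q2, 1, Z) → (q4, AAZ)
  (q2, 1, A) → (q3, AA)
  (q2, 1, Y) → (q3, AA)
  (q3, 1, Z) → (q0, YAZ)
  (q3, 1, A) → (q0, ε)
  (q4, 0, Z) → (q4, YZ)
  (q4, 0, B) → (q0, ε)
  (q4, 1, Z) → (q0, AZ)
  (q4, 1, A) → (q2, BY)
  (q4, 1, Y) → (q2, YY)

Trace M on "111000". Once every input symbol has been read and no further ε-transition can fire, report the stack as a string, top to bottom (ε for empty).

YBZ

(q0, 111000, Z)
  read 1, top Z: go to q3, push Z → (q3, 11000, Z)
  read 1, top Z: go to q0, push YAZ → (q0, 1000, YAZ)
  ε-move, top Y: go to q0, push ε → (q0, 1000, AZ)
  read 1, top A: go to q2, push ε → (q2, 000, Z)
  read 0, top Z: go to q1, push AAZ → (q1, 00, AAZ)
  read 0, top A: go to q0, push Y → (q0, 0, YAZ)
  ε-move, top Y: go to q0, push ε → (q0, 0, AZ)
  read 0, top A: go to q3, push YB → (q3, ε, YBZ)
All input consumed in state q3 with stack YBZ.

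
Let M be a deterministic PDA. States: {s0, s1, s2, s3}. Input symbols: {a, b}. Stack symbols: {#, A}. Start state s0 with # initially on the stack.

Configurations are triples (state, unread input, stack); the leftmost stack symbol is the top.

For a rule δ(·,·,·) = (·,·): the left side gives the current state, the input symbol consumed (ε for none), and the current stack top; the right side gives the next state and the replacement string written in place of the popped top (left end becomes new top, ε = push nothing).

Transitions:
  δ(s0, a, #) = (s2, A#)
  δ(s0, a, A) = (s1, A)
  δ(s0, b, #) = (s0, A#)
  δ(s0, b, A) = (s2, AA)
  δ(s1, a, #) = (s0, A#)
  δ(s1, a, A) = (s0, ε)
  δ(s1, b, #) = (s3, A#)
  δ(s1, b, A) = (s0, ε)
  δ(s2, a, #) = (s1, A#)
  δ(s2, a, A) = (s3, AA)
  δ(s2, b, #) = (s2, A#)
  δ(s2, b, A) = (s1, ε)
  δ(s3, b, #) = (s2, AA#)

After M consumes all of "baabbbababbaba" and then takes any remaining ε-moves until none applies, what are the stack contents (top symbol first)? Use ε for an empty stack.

(s0, baabbbababbaba, #) ⊢ (s0, aabbbababbaba, A#) ⊢ (s1, abbbababbaba, A#) ⊢ (s0, bbbababbaba, #) ⊢ (s0, bbababbaba, A#) ⊢ (s2, bababbaba, AA#) ⊢ (s1, ababbaba, A#) ⊢ (s0, babbaba, #) ⊢ (s0, abbaba, A#) ⊢ (s1, bbaba, A#) ⊢ (s0, baba, #) ⊢ (s0, aba, A#) ⊢ (s1, ba, A#) ⊢ (s0, a, #) ⊢ (s2, ε, A#)
All input consumed in state s2 with stack A#.

A#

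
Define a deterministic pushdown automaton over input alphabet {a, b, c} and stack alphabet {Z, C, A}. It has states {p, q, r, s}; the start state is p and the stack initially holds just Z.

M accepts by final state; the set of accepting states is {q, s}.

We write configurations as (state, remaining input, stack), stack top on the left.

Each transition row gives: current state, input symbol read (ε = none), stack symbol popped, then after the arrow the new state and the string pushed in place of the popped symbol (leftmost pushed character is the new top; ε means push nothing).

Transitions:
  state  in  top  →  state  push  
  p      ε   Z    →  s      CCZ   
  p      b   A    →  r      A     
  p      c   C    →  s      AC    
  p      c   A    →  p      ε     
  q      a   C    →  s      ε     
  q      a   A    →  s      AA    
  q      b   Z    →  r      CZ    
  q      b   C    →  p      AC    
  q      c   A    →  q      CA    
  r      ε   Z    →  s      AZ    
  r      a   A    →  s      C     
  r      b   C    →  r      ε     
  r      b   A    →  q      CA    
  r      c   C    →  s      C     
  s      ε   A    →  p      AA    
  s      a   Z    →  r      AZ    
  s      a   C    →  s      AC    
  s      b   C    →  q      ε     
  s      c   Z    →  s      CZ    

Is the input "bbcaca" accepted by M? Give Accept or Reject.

Reject

(p, bbcaca, Z) ⊢ (s, bbcaca, CCZ) ⊢ (q, bcaca, CZ) ⊢ (p, caca, ACZ) ⊢ (p, aca, CZ)
No transition applies at (p, aca, CZ); input not fully consumed.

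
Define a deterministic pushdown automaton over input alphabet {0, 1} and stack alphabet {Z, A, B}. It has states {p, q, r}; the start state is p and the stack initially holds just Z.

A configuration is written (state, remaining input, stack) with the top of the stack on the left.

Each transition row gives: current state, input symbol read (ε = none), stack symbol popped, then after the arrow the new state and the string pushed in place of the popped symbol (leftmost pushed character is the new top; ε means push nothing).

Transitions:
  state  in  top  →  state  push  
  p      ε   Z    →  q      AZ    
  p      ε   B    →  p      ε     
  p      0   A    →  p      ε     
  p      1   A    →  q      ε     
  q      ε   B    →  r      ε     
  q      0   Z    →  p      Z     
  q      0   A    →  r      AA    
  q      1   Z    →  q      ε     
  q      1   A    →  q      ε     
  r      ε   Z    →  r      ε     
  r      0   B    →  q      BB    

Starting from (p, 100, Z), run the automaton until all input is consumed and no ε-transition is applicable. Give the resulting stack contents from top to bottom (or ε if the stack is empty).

AAZ

(p, 100, Z) ⊢ (q, 100, AZ) ⊢ (q, 00, Z) ⊢ (p, 0, Z) ⊢ (q, 0, AZ) ⊢ (r, ε, AAZ)
All input consumed in state r with stack AAZ.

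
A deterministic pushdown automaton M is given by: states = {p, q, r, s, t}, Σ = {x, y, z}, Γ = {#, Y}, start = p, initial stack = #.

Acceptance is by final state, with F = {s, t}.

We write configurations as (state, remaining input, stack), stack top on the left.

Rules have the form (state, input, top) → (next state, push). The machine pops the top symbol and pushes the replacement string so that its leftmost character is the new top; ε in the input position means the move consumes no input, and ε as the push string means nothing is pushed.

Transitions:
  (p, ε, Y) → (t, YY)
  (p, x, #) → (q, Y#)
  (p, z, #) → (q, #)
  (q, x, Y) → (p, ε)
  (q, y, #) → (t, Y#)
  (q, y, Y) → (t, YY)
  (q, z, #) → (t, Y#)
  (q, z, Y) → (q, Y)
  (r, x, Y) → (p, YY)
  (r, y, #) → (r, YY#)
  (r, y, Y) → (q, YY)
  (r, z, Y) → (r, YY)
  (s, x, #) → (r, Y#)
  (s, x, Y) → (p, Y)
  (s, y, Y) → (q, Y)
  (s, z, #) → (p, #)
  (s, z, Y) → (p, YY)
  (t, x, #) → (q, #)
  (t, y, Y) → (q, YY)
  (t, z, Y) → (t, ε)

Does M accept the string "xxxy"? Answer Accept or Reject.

Accept

(p, xxxy, #)
  read x, top #: go to q, push Y# → (q, xxy, Y#)
  read x, top Y: go to p, push ε → (p, xy, #)
  read x, top #: go to q, push Y# → (q, y, Y#)
  read y, top Y: go to t, push YY → (t, ε, YY#)
All input consumed; state t ∈ F.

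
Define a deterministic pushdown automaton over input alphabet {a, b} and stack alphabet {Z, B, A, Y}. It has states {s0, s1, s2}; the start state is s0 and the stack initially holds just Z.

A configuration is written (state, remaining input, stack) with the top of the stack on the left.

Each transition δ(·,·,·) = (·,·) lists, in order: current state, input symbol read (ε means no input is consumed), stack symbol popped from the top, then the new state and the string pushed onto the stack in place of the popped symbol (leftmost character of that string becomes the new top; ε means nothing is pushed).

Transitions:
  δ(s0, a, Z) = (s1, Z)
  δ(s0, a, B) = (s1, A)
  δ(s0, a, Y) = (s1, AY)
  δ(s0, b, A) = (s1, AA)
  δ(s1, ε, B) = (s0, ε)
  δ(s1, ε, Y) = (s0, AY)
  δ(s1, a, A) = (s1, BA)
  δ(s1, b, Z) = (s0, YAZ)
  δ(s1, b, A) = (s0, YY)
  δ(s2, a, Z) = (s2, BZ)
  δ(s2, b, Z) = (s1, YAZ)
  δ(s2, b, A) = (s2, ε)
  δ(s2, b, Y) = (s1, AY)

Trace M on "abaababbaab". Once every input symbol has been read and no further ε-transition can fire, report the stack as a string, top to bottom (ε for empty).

(s0, abaababbaab, Z) ⊢ (s1, baababbaab, Z) ⊢ (s0, aababbaab, YAZ) ⊢ (s1, ababbaab, AYAZ) ⊢ (s1, babbaab, BAYAZ) ⊢ (s0, babbaab, AYAZ) ⊢ (s1, abbaab, AAYAZ) ⊢ (s1, bbaab, BAAYAZ) ⊢ (s0, bbaab, AAYAZ) ⊢ (s1, baab, AAAYAZ) ⊢ (s0, aab, YYAAYAZ) ⊢ (s1, ab, AYYAAYAZ) ⊢ (s1, b, BAYYAAYAZ) ⊢ (s0, b, AYYAAYAZ) ⊢ (s1, ε, AAYYAAYAZ)
All input consumed in state s1 with stack AAYYAAYAZ.

AAYYAAYAZ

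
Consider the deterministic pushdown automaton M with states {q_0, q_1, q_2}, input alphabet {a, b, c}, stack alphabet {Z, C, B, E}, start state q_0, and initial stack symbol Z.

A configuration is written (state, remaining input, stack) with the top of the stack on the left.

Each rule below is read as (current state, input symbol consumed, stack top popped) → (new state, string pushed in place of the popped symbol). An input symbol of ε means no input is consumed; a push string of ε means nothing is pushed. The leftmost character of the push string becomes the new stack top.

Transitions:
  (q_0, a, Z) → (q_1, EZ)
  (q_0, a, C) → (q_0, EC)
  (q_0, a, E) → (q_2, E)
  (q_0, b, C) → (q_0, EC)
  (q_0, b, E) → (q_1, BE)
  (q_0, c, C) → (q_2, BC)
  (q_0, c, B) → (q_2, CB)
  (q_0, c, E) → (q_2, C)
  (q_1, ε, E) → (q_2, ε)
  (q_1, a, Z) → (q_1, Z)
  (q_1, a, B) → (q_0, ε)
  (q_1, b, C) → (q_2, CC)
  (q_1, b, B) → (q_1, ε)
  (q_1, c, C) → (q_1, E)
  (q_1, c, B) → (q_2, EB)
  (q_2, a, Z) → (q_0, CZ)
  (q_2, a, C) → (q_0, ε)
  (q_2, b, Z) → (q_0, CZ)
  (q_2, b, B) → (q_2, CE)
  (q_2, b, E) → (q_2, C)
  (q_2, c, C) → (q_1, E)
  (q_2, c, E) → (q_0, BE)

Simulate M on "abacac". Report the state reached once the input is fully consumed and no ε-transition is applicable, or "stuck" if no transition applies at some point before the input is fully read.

q_2

(q_0, abacac, Z) ⊢ (q_1, bacac, EZ) ⊢ (q_2, bacac, Z) ⊢ (q_0, acac, CZ) ⊢ (q_0, cac, ECZ) ⊢ (q_2, ac, CCZ) ⊢ (q_0, c, CZ) ⊢ (q_2, ε, BCZ)
All input consumed; M is in state q_2.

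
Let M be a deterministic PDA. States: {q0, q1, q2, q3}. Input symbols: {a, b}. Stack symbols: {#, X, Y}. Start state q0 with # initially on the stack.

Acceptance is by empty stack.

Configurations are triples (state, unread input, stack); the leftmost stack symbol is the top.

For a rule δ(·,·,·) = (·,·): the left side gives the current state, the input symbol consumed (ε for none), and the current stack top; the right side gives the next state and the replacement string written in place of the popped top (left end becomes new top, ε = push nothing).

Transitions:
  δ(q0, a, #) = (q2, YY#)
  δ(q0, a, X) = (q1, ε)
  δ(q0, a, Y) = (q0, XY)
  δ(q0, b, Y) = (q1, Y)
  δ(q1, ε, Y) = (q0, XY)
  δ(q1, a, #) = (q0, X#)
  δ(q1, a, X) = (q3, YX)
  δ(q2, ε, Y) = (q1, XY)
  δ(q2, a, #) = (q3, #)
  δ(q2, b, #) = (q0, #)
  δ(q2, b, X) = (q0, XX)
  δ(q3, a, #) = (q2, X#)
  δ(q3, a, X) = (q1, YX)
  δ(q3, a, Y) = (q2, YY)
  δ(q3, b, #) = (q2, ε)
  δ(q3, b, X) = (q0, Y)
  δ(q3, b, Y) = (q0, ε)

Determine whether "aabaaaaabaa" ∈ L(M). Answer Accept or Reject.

(q0, aabaaaaabaa, #)
  read a, top #: go to q2, push YY# → (q2, abaaaaabaa, YY#)
  ε-move, top Y: go to q1, push XY → (q1, abaaaaabaa, XYY#)
  read a, top X: go to q3, push YX → (q3, baaaaabaa, YXYY#)
  read b, top Y: go to q0, push ε → (q0, aaaaabaa, XYY#)
  read a, top X: go to q1, push ε → (q1, aaaabaa, YY#)
  ε-move, top Y: go to q0, push XY → (q0, aaaabaa, XYY#)
  read a, top X: go to q1, push ε → (q1, aaabaa, YY#)
  ε-move, top Y: go to q0, push XY → (q0, aaabaa, XYY#)
  read a, top X: go to q1, push ε → (q1, aabaa, YY#)
  ε-move, top Y: go to q0, push XY → (q0, aabaa, XYY#)
  read a, top X: go to q1, push ε → (q1, abaa, YY#)
  ε-move, top Y: go to q0, push XY → (q0, abaa, XYY#)
  read a, top X: go to q1, push ε → (q1, baa, YY#)
  ε-move, top Y: go to q0, push XY → (q0, baa, XYY#)
No transition applies at (q0, baa, XYY#); input not fully consumed.

Reject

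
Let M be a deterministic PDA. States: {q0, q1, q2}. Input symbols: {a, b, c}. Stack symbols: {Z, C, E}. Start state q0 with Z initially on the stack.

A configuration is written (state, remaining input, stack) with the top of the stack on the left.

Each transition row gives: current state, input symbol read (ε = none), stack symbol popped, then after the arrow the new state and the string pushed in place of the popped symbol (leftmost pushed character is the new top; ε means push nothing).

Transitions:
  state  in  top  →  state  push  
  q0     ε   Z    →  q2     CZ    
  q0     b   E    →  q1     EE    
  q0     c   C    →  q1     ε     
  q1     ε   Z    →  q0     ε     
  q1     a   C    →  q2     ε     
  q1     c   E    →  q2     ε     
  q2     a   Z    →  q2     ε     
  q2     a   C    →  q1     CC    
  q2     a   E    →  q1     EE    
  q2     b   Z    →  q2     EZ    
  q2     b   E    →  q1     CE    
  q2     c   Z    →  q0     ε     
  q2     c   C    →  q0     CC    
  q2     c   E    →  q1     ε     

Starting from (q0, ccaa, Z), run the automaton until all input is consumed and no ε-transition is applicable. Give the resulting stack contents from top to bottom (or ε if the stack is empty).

ε

(q0, ccaa, Z)
  ε-move, top Z: go to q2, push CZ → (q2, ccaa, CZ)
  read c, top C: go to q0, push CC → (q0, caa, CCZ)
  read c, top C: go to q1, push ε → (q1, aa, CZ)
  read a, top C: go to q2, push ε → (q2, a, Z)
  read a, top Z: go to q2, push ε → (q2, ε, ε)
All input consumed in state q2 with stack ε.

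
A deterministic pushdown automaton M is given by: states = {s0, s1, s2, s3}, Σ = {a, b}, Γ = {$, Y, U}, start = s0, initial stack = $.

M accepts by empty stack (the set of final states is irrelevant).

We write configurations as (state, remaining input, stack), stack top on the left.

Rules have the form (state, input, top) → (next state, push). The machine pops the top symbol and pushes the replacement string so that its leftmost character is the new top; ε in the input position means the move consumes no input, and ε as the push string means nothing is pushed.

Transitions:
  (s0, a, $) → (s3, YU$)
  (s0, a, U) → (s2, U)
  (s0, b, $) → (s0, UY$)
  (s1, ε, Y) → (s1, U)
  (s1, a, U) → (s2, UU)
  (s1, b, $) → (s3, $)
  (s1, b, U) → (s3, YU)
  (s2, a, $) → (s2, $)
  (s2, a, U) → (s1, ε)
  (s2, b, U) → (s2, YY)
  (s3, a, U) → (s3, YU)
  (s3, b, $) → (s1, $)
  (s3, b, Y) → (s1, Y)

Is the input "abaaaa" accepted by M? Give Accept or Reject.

Reject

(s0, abaaaa, $)
  read a, top $: go to s3, push YU$ → (s3, baaaa, YU$)
  read b, top Y: go to s1, push Y → (s1, aaaa, YU$)
  ε-move, top Y: go to s1, push U → (s1, aaaa, UU$)
  read a, top U: go to s2, push UU → (s2, aaa, UUU$)
  read a, top U: go to s1, push ε → (s1, aa, UU$)
  read a, top U: go to s2, push UU → (s2, a, UUU$)
  read a, top U: go to s1, push ε → (s1, ε, UU$)
All input consumed; stack is UU$, not empty, and no further ε-move applies.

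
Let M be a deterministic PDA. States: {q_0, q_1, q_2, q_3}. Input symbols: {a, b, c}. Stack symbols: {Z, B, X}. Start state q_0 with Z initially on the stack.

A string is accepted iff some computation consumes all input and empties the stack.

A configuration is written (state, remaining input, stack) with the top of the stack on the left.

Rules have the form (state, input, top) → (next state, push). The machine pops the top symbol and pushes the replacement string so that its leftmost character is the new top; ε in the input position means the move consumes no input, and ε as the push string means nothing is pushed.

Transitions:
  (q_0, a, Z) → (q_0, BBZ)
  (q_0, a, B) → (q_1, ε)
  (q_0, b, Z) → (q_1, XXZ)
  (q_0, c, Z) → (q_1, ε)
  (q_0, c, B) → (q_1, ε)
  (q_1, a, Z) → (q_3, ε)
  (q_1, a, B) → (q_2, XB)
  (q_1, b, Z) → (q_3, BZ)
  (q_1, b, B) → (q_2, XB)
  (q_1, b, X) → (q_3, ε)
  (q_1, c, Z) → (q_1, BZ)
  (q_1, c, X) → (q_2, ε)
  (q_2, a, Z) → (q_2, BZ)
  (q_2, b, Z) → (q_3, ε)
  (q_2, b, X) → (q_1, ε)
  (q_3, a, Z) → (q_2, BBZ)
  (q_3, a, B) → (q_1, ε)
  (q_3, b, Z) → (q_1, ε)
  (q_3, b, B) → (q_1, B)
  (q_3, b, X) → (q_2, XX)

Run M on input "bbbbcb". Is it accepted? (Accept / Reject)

Accept

(q_0, bbbbcb, Z)
  read b, top Z: go to q_1, push XXZ → (q_1, bbbcb, XXZ)
  read b, top X: go to q_3, push ε → (q_3, bbcb, XZ)
  read b, top X: go to q_2, push XX → (q_2, bcb, XXZ)
  read b, top X: go to q_1, push ε → (q_1, cb, XZ)
  read c, top X: go to q_2, push ε → (q_2, b, Z)
  read b, top Z: go to q_3, push ε → (q_3, ε, ε)
All input consumed and the stack is empty.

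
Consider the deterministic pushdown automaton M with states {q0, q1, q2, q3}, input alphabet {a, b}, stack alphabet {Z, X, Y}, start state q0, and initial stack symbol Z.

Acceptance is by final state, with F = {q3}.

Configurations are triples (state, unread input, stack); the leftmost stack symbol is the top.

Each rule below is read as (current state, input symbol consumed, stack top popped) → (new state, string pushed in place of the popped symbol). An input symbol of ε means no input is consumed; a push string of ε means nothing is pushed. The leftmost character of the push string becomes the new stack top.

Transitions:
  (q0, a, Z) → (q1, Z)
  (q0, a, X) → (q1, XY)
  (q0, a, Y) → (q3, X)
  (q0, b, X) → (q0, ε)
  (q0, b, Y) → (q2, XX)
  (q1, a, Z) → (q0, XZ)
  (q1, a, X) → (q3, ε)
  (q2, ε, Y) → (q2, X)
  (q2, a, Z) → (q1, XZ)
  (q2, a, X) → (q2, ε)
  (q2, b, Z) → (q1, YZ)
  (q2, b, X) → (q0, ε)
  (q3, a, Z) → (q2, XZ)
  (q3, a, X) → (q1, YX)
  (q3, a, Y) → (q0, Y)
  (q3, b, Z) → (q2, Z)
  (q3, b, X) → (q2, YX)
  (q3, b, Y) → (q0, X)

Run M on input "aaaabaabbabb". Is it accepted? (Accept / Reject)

(q0, aaaabaabbabb, Z)
  read a, top Z: go to q1, push Z → (q1, aaabaabbabb, Z)
  read a, top Z: go to q0, push XZ → (q0, aabaabbabb, XZ)
  read a, top X: go to q1, push XY → (q1, abaabbabb, XYZ)
  read a, top X: go to q3, push ε → (q3, baabbabb, YZ)
  read b, top Y: go to q0, push X → (q0, aabbabb, XZ)
  read a, top X: go to q1, push XY → (q1, abbabb, XYZ)
  read a, top X: go to q3, push ε → (q3, bbabb, YZ)
  read b, top Y: go to q0, push X → (q0, babb, XZ)
  read b, top X: go to q0, push ε → (q0, abb, Z)
  read a, top Z: go to q1, push Z → (q1, bb, Z)
No transition applies at (q1, bb, Z); input not fully consumed.

Reject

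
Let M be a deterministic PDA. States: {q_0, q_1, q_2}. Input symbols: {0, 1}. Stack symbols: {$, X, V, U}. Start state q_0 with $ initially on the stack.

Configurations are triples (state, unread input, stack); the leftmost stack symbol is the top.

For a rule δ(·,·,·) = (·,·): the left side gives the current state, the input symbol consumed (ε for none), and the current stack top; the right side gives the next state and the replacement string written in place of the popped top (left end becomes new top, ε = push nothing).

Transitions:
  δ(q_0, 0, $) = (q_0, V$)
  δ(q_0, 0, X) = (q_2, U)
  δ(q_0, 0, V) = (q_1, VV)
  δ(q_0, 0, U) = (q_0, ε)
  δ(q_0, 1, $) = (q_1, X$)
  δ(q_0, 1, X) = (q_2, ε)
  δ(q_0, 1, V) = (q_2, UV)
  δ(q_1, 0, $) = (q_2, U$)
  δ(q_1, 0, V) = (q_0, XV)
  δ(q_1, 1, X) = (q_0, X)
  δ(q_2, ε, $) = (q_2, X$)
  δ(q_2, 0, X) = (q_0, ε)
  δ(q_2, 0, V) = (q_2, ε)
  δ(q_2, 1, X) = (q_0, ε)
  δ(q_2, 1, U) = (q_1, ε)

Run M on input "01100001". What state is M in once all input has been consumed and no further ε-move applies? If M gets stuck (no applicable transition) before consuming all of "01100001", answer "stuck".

stuck

(q_0, 01100001, $) ⊢ (q_0, 1100001, V$) ⊢ (q_2, 100001, UV$) ⊢ (q_1, 00001, V$) ⊢ (q_0, 0001, XV$) ⊢ (q_2, 001, UV$)
No transition for (q_2, 0, top U); M blocks with input 001 remaining.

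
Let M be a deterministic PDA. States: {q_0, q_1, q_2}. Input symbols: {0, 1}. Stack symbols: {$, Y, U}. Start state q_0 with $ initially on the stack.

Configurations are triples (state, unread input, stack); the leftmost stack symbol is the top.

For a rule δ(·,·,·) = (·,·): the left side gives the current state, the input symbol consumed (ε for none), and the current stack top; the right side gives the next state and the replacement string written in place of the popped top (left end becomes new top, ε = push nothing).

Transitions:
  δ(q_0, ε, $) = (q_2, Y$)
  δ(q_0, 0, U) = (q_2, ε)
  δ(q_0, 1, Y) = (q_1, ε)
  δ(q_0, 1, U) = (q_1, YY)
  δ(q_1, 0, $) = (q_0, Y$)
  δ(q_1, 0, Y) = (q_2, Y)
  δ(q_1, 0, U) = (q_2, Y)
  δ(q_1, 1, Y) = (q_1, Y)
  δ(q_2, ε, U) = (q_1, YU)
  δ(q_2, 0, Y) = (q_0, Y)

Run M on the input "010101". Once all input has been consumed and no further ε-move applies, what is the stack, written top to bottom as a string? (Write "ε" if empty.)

$

(q_0, 010101, $) ⊢ (q_2, 010101, Y$) ⊢ (q_0, 10101, Y$) ⊢ (q_1, 0101, $) ⊢ (q_0, 101, Y$) ⊢ (q_1, 01, $) ⊢ (q_0, 1, Y$) ⊢ (q_1, ε, $)
All input consumed in state q_1 with stack $.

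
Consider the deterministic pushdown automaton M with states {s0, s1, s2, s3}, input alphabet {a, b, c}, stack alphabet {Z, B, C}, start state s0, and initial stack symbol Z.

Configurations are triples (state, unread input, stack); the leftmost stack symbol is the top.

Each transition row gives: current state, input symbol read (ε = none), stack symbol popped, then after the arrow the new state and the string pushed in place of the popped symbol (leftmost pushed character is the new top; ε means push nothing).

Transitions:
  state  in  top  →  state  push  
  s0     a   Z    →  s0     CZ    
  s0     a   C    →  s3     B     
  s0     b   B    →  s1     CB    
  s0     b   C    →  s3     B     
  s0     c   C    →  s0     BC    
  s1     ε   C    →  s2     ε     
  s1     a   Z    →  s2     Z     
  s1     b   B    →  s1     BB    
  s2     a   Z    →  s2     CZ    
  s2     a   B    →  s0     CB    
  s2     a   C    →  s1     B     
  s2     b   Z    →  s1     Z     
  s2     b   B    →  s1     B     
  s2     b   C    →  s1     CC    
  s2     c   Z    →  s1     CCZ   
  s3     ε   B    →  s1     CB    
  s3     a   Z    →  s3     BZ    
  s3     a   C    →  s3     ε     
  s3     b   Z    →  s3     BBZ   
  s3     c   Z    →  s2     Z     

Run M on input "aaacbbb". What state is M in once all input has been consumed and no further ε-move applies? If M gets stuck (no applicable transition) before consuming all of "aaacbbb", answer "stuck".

(s0, aaacbbb, Z)
  read a, top Z: go to s0, push CZ → (s0, aacbbb, CZ)
  read a, top C: go to s3, push B → (s3, acbbb, BZ)
  ε-move, top B: go to s1, push CB → (s1, acbbb, CBZ)
  ε-move, top C: go to s2, push ε → (s2, acbbb, BZ)
  read a, top B: go to s0, push CB → (s0, cbbb, CBZ)
  read c, top C: go to s0, push BC → (s0, bbb, BCBZ)
  read b, top B: go to s1, push CB → (s1, bb, CBCBZ)
  ε-move, top C: go to s2, push ε → (s2, bb, BCBZ)
  read b, top B: go to s1, push B → (s1, b, BCBZ)
  read b, top B: go to s1, push BB → (s1, ε, BBCBZ)
All input consumed; M is in state s1.

s1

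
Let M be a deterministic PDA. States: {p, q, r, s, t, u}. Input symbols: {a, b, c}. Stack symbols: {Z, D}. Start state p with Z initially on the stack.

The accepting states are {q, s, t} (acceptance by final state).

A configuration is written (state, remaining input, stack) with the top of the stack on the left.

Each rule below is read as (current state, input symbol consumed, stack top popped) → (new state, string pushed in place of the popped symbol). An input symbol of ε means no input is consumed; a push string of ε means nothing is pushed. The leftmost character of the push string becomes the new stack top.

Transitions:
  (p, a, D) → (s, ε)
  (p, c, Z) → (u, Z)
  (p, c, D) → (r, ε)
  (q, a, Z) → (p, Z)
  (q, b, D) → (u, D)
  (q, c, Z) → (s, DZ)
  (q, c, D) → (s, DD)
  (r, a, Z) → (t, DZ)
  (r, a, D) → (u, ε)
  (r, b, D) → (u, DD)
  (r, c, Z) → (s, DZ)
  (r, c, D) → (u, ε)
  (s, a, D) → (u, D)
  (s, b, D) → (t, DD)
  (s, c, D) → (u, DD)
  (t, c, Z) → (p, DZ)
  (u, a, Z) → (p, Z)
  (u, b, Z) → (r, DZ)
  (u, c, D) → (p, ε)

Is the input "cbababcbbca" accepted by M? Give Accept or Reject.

(p, cbababcbbca, Z)
  read c, top Z: go to u, push Z → (u, bababcbbca, Z)
  read b, top Z: go to r, push DZ → (r, ababcbbca, DZ)
  read a, top D: go to u, push ε → (u, babcbbca, Z)
  read b, top Z: go to r, push DZ → (r, abcbbca, DZ)
  read a, top D: go to u, push ε → (u, bcbbca, Z)
  read b, top Z: go to r, push DZ → (r, cbbca, DZ)
  read c, top D: go to u, push ε → (u, bbca, Z)
  read b, top Z: go to r, push DZ → (r, bca, DZ)
  read b, top D: go to u, push DD → (u, ca, DDZ)
  read c, top D: go to p, push ε → (p, a, DZ)
  read a, top D: go to s, push ε → (s, ε, Z)
All input consumed; state s ∈ F.

Accept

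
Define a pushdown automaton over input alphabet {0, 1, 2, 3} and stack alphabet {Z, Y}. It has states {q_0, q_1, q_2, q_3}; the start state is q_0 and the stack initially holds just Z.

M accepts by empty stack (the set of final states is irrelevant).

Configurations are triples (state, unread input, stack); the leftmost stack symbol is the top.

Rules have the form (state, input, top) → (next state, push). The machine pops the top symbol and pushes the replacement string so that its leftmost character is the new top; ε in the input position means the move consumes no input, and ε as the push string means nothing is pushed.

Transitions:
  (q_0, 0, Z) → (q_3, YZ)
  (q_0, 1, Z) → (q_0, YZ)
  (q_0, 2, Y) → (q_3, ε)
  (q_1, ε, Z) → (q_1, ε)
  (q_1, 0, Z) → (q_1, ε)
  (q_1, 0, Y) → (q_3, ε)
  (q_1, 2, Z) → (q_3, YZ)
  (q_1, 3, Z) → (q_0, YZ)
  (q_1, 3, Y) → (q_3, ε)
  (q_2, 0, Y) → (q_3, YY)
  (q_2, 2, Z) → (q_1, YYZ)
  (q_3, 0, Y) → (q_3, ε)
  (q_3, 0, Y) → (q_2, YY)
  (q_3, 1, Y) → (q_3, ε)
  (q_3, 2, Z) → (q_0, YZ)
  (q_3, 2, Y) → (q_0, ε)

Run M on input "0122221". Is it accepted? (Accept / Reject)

No computation consumes all input and empties the stack.

Reject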